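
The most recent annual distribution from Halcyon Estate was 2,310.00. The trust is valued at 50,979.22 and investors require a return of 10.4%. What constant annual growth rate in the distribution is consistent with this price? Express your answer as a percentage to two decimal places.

P = D₀(1+g)/(r−g) ⇒ P(r−g) = D₀(1+g) ⇒ g(P+D₀) = P·r − D₀
g = (P·r − D₀)/(P + D₀) = (50,979.22×0.104 − 2,310.00) / (50,979.22 + 2,310.00) = 0.056143

5.61%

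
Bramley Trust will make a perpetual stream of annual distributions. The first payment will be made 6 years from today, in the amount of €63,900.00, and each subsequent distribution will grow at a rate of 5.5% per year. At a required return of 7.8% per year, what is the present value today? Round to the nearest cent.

€1908443.11

Value at end of year 5: C₁ / (r − g) = €63,900.00 / (0.078 − 0.055) = €2,778,260.8696
Discount to today: PV = €2,778,260.8696 / (1 + 0.078)^5 = €2,778,260.8696 / 1.455773 = €1,908,443.11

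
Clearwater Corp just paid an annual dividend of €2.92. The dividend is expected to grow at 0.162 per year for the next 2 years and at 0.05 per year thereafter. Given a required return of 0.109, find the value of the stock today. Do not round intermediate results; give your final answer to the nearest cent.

€63.32

D_1 = 3.39304
D_2 = 3.94271
Terminal value at year 2: TV = D_2×(1+g_2)/(r−g_2) = 4.13985/0.059 = 70.16692
P_0 = D_1/(1+r)^1 + D_2/(1+r)^2 + TV/(1+r)^2
    = 3.05955 + 3.20577 + 57.05179 = 63.31711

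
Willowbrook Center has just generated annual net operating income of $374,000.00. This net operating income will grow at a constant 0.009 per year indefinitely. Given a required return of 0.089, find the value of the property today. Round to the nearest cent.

$4717075.00

D₁ = D₀ × (1 + g) = $374,000.00 × 1.009 = $377,366.0000
Growing perpetuity: P = D₁ / (r − g) = $377,366.0000 / (0.089 − 0.009) = $4,717,075.00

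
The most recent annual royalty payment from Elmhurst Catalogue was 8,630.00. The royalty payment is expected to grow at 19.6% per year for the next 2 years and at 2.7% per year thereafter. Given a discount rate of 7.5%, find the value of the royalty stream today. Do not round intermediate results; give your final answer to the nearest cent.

D_1 = 10321.48000
D_2 = 12344.49008
Terminal value at year 2: TV = D_2×(1+g_2)/(r−g_2) = 12677.79131/0.048 = 264120.65234
P_0 = D_1/(1+r)^1 + D_2/(1+r)^2 + TV/(1+r)^2
    = 9601.37674 + 10682.08985 + 228552.21403 = 248835.68062

248835.68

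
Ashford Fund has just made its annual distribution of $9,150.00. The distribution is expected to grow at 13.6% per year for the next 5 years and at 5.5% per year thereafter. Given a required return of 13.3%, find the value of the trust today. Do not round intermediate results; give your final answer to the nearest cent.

D_1 = 10394.40000
D_2 = 11808.03840
D_3 = 13413.93162
D_4 = 15238.22632
D_5 = 17310.62510
Terminal value at year 5: TV = D_5×(1+g_2)/(r−g_2) = 18262.70948/0.078 = 234137.30107
P_0 = D_1/(1+r)^1 + D_2/(1+r)^2 + D_3/(1+r)^3 + D_4/(1+r)^4 + D_5/(1+r)^5 + TV/(1+r)^5
    = 9174.22771 + 9198.51958 + 9222.87577 + 9247.29644 + 9271.78178 + 125406.79205 = 171521.49333

$171521.49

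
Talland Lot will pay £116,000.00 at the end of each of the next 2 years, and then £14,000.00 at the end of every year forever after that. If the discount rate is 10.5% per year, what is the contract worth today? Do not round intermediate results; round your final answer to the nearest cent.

£309177.40

PV of 2-year annuity: £116,000.00 × [1 − (1+0.105)^−2] / 0.105 = 199979.52540
Perpetuity value at year 2: £14,000.00 / 0.105 = 133333.33333
PV of perpetuity: 133333.33333 / (1+0.105)^2 = 109197.87337
Total PV = 199979.52540 + 109197.87337 = 309177.39877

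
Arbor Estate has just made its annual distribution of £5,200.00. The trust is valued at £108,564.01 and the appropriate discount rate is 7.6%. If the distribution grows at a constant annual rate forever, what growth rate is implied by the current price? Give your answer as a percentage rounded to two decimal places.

2.68%

P = D₀(1+g)/(r−g) ⇒ P(r−g) = D₀(1+g) ⇒ g(P+D₀) = P·r − D₀
g = (P·r − D₀)/(P + D₀) = (£108,564.01×0.076 − £5,200.00) / (£108,564.01 + £5,200.00) = 0.026817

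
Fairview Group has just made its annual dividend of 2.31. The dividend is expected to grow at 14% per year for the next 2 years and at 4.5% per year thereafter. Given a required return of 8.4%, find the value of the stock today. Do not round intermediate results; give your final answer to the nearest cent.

D_1 = 2.63340
D_2 = 3.00208
Terminal value at year 2: TV = D_2×(1+g_2)/(r−g_2) = 3.13717/0.039 = 80.44024
P_0 = D_1/(1+r)^1 + D_2/(1+r)^2 + TV/(1+r)^2
    = 2.42934 + 2.55484 + 68.45652 = 73.44069

73.44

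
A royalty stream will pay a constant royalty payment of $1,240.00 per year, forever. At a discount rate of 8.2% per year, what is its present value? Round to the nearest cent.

$15121.95

Level perpetuity: PV = C / r = $1,240.00 / 0.082 = $15,121.95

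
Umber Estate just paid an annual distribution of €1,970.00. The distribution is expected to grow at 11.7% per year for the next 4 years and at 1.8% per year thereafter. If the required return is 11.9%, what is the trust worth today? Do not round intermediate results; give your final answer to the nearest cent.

D_1 = 2200.49000
D_2 = 2457.94733
D_3 = 2745.52717
D_4 = 3066.75385
Terminal value at year 4: TV = D_4×(1+g_2)/(r−g_2) = 3121.95542/0.101 = 30910.44966
P_0 = D_1/(1+r)^1 + D_2/(1+r)^2 + D_3/(1+r)^3 + D_4/(1+r)^4 + TV/(1+r)^4
    = 1966.47900 + 1962.96429 + 1959.45587 + 1955.95371 + 19714.46413 = 27559.31699

€27559.32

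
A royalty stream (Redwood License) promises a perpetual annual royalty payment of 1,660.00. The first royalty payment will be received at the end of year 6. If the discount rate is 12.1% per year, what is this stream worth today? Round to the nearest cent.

7749.87

Value at end of year 5: C / r = 1,660.00 / 0.121 = 13,719.0083
Discount to today: PV = 13,719.0083 / (1 + 0.121)^5 = 13,719.0083 / 1.770223 = 7,749.87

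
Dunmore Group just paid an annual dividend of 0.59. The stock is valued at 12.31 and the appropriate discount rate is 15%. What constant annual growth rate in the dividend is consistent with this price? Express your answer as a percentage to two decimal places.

9.74%

P = D₀(1+g)/(r−g) ⇒ P(r−g) = D₀(1+g) ⇒ g(P+D₀) = P·r − D₀
g = (P·r − D₀)/(P + D₀) = (12.31×0.15 − 0.59) / (12.31 + 0.59) = 0.097403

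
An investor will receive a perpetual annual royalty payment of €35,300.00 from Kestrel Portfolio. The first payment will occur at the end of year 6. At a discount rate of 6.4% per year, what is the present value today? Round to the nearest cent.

Value at end of year 5: C / r = €35,300.00 / 0.064 = €551,562.5000
Discount to today: PV = €551,562.5000 / (1 + 0.064)^5 = €551,562.5000 / 1.363666 = €404,470.26

€404470.26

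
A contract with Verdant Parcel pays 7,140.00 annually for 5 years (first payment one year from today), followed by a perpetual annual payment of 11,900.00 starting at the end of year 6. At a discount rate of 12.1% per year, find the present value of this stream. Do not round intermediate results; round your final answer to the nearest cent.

81230.80

PV of 5-year annuity: 7,140.00 × [1 − (1+0.121)^−5] / 0.121 = 25674.46806
Perpetuity value at year 5: 11,900.00 / 0.121 = 98347.10744
PV of perpetuity: 98347.10744 / (1+0.121)^5 = 55556.32734
Total PV = 25674.46806 + 55556.32734 = 81230.79540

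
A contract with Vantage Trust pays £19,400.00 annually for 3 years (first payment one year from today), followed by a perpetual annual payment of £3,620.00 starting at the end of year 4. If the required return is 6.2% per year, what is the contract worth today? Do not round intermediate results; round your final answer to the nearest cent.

£100411.63

PV of 3-year annuity: £19,400.00 × [1 − (1+0.062)^−3] / 0.062 = 51665.14160
Perpetuity value at year 3: £3,620.00 / 0.062 = 58387.09677
PV of perpetuity: 58387.09677 / (1+0.062)^3 = 48746.48788
Total PV = 51665.14160 + 48746.48788 = 100411.62948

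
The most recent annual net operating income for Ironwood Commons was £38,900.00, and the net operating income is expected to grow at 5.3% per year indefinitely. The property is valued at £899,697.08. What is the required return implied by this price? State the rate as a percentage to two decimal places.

D₁ = £38,900.00 × 1.053 = £40,961.7000
P = D₁/(r − g) ⇒ r = D₁/P + g = £40,961.7000/£899,697.08 + 0.053 = 0.045528 + 0.053 = 0.098528

9.85%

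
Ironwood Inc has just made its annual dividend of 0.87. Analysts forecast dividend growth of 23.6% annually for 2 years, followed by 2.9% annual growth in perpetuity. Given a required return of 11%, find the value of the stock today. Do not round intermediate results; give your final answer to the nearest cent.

15.75

D_1 = 1.07532
D_2 = 1.32910
Terminal value at year 2: TV = D_2×(1+g_2)/(r−g_2) = 1.36764/0.081 = 16.88444
P_0 = D_1/(1+r)^1 + D_2/(1+r)^2 + TV/(1+r)^2
    = 0.96876 + 1.07872 + 13.70379 = 15.75127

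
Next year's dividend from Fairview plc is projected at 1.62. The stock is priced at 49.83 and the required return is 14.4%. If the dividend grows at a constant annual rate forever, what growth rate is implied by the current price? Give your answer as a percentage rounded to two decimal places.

P = D₁/(r−g) ⇒ g = r − D₁/P = 0.144 − 1.62/49.83 = 0.111489

11.15%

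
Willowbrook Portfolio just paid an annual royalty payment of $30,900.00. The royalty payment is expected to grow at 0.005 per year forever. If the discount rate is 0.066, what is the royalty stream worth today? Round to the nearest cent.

$509090.16

D₁ = D₀ × (1 + g) = $30,900.00 × 1.005 = $31,054.5000
Growing perpetuity: P = D₁ / (r − g) = $31,054.5000 / (0.066 − 0.005) = $509,090.16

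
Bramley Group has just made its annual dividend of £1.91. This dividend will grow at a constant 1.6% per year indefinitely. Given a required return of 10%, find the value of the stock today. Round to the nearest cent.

£23.10

D₁ = D₀ × (1 + g) = £1.91 × 1.016 = £1.9406
Growing perpetuity: P = D₁ / (r − g) = £1.9406 / (0.1 − 0.016) = £23.10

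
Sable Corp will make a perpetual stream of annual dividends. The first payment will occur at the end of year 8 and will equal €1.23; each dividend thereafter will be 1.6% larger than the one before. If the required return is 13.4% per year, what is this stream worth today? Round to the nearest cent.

Value at end of year 7: C₁ / (r − g) = €1.23 / (0.134 − 0.016) = €10.4237
Discount to today: PV = €10.4237 / (1 + 0.134)^7 = €10.4237 / 2.411523 = €4.32

€4.32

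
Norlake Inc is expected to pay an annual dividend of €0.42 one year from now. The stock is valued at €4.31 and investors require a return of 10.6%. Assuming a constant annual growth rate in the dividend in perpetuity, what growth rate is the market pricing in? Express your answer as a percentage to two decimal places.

P = D₁/(r−g) ⇒ g = r − D₁/P = 0.106 − €0.42/€4.31 = 0.008552

0.86%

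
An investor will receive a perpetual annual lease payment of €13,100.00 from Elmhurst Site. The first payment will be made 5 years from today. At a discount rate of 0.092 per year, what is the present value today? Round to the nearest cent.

Value at end of year 4: C / r = €13,100.00 / 0.092 = €142,391.3043
Discount to today: PV = €142,391.3043 / (1 + 0.092)^4 = €142,391.3043 / 1.421970 = €100,136.62

€100136.62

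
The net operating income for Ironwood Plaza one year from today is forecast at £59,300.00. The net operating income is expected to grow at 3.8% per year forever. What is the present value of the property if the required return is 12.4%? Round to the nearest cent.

£689534.88

Growing perpetuity: P = D₁ / (r − g) = £59,300.0000 / (0.124 − 0.038) = £689,534.88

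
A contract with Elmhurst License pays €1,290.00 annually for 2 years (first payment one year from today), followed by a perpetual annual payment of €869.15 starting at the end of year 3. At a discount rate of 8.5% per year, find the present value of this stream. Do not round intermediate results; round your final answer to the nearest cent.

PV of 2-year annuity: €1,290.00 × [1 − (1+0.085)^−2] / 0.085 = 2284.73741
Perpetuity value at year 2: €869.15 / 0.085 = 10225.29412
PV of perpetuity: 10225.29412 / (1+0.085)^2 = 8685.93015
Total PV = 2284.73741 + 8685.93015 = 10970.66756

€10970.67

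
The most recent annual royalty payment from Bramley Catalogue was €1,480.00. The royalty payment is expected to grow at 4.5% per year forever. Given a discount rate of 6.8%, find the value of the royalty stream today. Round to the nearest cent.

€67243.48

D₁ = D₀ × (1 + g) = €1,480.00 × 1.045 = €1,546.6000
Growing perpetuity: P = D₁ / (r − g) = €1,546.6000 / (0.068 − 0.045) = €67,243.48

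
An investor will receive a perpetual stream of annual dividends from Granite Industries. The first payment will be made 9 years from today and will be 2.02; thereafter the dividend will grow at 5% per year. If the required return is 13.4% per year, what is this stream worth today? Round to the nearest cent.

8.79

Value at end of year 8: C₁ / (r − g) = 2.02 / (0.134 − 0.05) = 24.0476
Discount to today: PV = 24.0476 / (1 + 0.134)^8 = 24.0476 / 2.734667 = 8.79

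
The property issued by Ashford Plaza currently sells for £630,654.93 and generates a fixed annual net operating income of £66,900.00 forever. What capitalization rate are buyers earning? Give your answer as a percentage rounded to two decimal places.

P = C/r ⇒ r = C/P = £66,900.00/£630,654.93 = 0.106080

10.61%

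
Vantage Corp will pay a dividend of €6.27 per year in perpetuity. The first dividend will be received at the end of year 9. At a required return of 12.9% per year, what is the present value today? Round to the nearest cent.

€18.41

Value at end of year 8: C / r = €6.27 / 0.129 = €48.6047
Discount to today: PV = €48.6047 / (1 + 0.129)^8 = €48.6047 / 2.639682 = €18.41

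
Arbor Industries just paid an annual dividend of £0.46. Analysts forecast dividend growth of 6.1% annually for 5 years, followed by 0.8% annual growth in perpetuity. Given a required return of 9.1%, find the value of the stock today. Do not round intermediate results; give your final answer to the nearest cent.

£6.98

D_1 = 0.48806
D_2 = 0.51783
D_3 = 0.54942
D_4 = 0.58293
D_5 = 0.61849
Terminal value at year 5: TV = D_5×(1+g_2)/(r−g_2) = 0.62344/0.083 = 7.51134
P_0 = D_1/(1+r)^1 + D_2/(1+r)^2 + D_3/(1+r)^3 + D_4/(1+r)^4 + D_5/(1+r)^5 + TV/(1+r)^5
    = 0.44735 + 0.43505 + 0.42309 + 0.41145 + 0.40014 + 4.85952 = 6.97660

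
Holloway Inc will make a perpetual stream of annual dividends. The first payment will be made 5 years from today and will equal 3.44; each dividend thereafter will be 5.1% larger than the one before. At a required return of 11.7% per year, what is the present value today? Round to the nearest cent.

33.48

Value at end of year 4: C₁ / (r − g) = 3.44 / (0.117 − 0.051) = 52.1212
Discount to today: PV = 52.1212 / (1 + 0.117)^4 = 52.1212 / 1.556728 = 33.48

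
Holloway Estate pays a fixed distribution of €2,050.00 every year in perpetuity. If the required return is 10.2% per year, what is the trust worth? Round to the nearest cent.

€20098.04

Level perpetuity: PV = C / r = €2,050.00 / 0.102 = €20,098.04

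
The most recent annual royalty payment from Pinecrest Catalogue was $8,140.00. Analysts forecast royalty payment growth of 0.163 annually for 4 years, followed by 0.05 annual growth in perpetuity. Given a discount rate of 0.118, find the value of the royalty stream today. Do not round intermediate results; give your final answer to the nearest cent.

D_1 = 9466.82000
D_2 = 11009.91166
D_3 = 12804.52726
D_4 = 14891.66520
Terminal value at year 4: TV = D_4×(1+g_2)/(r−g_2) = 15636.24846/0.068 = 229944.83036
P_0 = D_1/(1+r)^1 + D_2/(1+r)^2 + D_3/(1+r)^3 + D_4/(1+r)^4 + TV/(1+r)^4
    = 8467.63864 + 8808.46488 + 9163.00953 + 9531.82477 + 147182.58829 = 183153.52611

$183153.53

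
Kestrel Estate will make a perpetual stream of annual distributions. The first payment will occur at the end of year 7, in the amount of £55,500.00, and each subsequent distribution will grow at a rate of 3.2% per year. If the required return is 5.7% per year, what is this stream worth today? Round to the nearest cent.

£1591853.33

Value at end of year 6: C₁ / (r − g) = £55,500.00 / (0.057 − 0.032) = £2,220,000.0000
Discount to today: PV = £2,220,000.0000 / (1 + 0.057)^6 = £2,220,000.0000 / 1.394601 = £1,591,853.33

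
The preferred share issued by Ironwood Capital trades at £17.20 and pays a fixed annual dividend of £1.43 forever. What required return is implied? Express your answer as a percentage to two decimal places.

8.31%

P = C/r ⇒ r = C/P = £1.43/£17.20 = 0.083140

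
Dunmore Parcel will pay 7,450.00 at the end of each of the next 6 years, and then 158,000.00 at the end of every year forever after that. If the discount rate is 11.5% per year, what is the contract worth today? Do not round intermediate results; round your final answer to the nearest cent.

PV of 6-year annuity: 7,450.00 × [1 − (1+0.115)^−6] / 0.115 = 31068.69055
Perpetuity value at year 6: 158,000.00 / 0.115 = 1373913.04348
PV of perpetuity: 1373913.04348 / (1+0.115)^6 = 715006.58624
Total PV = 31068.69055 + 715006.58624 = 746075.27679

746075.28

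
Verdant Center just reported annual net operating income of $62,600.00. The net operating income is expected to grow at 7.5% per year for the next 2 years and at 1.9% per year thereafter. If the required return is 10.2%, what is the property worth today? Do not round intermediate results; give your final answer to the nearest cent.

$851984.45

D_1 = 67295.00000
D_2 = 72342.12500
Terminal value at year 2: TV = D_2×(1+g_2)/(r−g_2) = 73716.62538/0.083 = 888152.11295
P_0 = D_1/(1+r)^1 + D_2/(1+r)^2 + TV/(1+r)^2
    = 61066.24319 + 59570.06482 + 731348.14522 = 851984.45324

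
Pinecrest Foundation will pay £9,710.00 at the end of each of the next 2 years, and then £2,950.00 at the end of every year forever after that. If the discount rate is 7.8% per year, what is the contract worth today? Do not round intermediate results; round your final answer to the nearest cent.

PV of 2-year annuity: £9,710.00 × [1 − (1+0.078)^−2] / 0.078 = 17363.09940
Perpetuity value at year 2: £2,950.00 / 0.078 = 37820.51282
PV of perpetuity: 37820.51282 / (1+0.078)^2 = 32545.42083
Total PV = 17363.09940 + 32545.42083 = 49908.52023

£49908.52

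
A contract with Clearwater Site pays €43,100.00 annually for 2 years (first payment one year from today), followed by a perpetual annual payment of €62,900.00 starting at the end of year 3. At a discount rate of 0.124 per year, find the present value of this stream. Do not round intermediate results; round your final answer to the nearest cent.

PV of 2-year annuity: €43,100.00 × [1 − (1+0.124)^−2] / 0.124 = 72460.13855
Perpetuity value at year 2: €62,900.00 / 0.124 = 507258.06452
PV of perpetuity: 507258.06452 / (1+0.124)^2 = 401509.97369
Total PV = 72460.13855 + 401509.97369 = 473970.11224

€473970.11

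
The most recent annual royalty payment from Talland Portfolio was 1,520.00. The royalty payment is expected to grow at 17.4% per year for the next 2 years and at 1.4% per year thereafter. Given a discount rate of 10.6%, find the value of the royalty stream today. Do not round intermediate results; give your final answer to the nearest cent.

22202.53

D_1 = 1784.48000
D_2 = 2094.97952
Terminal value at year 2: TV = D_2×(1+g_2)/(r−g_2) = 2124.30923/0.092 = 23090.31775
P_0 = D_1/(1+r)^1 + D_2/(1+r)^2 + TV/(1+r)^2
    = 1613.45389 + 1712.65358 + 18876.42103 = 22202.52850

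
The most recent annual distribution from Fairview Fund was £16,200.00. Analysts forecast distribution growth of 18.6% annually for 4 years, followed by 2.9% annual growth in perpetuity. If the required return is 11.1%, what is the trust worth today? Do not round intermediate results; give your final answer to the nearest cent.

£340496.65

D_1 = 19213.20000
D_2 = 22786.85520
D_3 = 27025.21027
D_4 = 32051.89938
Terminal value at year 4: TV = D_4×(1+g_2)/(r−g_2) = 32981.40446/0.082 = 402212.24950
P_0 = D_1/(1+r)^1 + D_2/(1+r)^2 + D_3/(1+r)^3 + D_4/(1+r)^4 + TV/(1+r)^4
    = 17293.60936 + 18461.04474 + 19707.28988 + 21037.66499 + 263997.03987 = 340496.64884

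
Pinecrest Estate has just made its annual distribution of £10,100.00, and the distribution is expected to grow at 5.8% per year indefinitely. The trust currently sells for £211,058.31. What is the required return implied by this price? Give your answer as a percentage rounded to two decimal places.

D₁ = £10,100.00 × 1.058 = £10,685.8000
P = D₁/(r − g) ⇒ r = D₁/P + g = £10,685.8000/£211,058.31 + 0.058 = 0.050630 + 0.058 = 0.108630

10.86%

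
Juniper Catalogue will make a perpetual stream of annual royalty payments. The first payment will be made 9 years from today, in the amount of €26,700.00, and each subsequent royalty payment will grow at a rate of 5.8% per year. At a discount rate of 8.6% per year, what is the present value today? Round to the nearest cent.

Value at end of year 8: C₁ / (r − g) = €26,700.00 / (0.086 − 0.058) = €953,571.4286
Discount to today: PV = €953,571.4286 / (1 + 0.086)^8 = €953,571.4286 / 1.934811 = €492,849.85

€492849.85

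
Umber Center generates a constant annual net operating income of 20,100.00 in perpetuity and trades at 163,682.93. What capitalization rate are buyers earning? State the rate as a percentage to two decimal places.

12.28%

P = C/r ⇒ r = C/P = 20,100.00/163,682.93 = 0.122798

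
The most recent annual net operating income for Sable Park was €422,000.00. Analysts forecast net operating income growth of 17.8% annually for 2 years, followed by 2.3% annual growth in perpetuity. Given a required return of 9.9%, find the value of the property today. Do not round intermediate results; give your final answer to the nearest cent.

€7463525.02

D_1 = 497116.00000
D_2 = 585602.64800
Terminal value at year 2: TV = D_2×(1+g_2)/(r−g_2) = 599071.50890/0.076 = 7882519.85400
P_0 = D_1/(1+r)^1 + D_2/(1+r)^2 + TV/(1+r)^2
    = 452334.84986 + 484850.27583 + 6526339.89705 = 7463525.02275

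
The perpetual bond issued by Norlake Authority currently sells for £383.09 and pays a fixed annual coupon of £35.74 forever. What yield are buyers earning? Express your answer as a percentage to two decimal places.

P = C/r ⇒ r = C/P = £35.74/£383.09 = 0.093294

9.33%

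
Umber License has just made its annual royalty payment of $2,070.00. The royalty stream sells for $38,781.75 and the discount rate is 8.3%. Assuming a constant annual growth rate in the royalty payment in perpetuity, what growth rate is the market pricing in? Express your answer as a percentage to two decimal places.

2.81%

P = D₀(1+g)/(r−g) ⇒ P(r−g) = D₀(1+g) ⇒ g(P+D₀) = P·r − D₀
g = (P·r − D₀)/(P + D₀) = ($38,781.75×0.083 − $2,070.00) / ($38,781.75 + $2,070.00) = 0.028123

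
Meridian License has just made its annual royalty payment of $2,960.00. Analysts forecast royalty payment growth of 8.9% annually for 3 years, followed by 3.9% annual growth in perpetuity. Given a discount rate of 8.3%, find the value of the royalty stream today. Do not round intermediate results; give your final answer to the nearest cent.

$80043.28

D_1 = 3223.44000
D_2 = 3510.32616
D_3 = 3822.74519
Terminal value at year 3: TV = D_3×(1+g_2)/(r−g_2) = 3971.83225/0.044 = 90268.91479
P_0 = D_1/(1+r)^1 + D_2/(1+r)^2 + D_3/(1+r)^3 + TV/(1+r)^3
    = 2976.39889 + 2992.88864 + 3009.46974 + 71064.52402 = 80043.28128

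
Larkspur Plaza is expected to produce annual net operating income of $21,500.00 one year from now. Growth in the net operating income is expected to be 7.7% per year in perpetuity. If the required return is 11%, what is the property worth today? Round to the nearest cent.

$651515.15

Growing perpetuity: P = D₁ / (r − g) = $21,500.0000 / (0.11 − 0.077) = $651,515.15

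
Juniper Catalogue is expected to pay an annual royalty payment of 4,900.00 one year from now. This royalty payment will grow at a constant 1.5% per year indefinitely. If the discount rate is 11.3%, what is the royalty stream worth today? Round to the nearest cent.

Growing perpetuity: P = D₁ / (r − g) = 4,900.0000 / (0.113 − 0.015) = 50,000.00

50000.00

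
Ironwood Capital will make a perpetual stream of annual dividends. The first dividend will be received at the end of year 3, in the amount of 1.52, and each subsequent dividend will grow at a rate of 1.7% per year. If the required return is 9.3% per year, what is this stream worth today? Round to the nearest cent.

16.74

Value at end of year 2: C₁ / (r − g) = 1.52 / (0.093 − 0.017) = 20.0000
Discount to today: PV = 20.0000 / (1 + 0.093)^2 = 20.0000 / 1.194649 = 16.74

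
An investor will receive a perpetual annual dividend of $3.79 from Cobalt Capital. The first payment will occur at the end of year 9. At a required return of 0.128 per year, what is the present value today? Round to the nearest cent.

$11.30

Value at end of year 8: C / r = $3.79 / 0.128 = $29.6094
Discount to today: PV = $29.6094 / (1 + 0.128)^8 = $29.6094 / 2.621035 = $11.30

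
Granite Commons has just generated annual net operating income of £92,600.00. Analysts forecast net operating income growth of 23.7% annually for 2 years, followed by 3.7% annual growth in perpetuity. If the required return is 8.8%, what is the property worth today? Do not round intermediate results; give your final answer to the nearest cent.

D_1 = 114546.20000
D_2 = 141693.64940
Terminal value at year 2: TV = D_2×(1+g_2)/(r−g_2) = 146936.31443/0.051 = 2881104.20447
P_0 = D_1/(1+r)^1 + D_2/(1+r)^2 + TV/(1+r)^2
    = 105281.43382 + 119699.57136 + 2433891.28432 = 2658872.28950

£2658872.29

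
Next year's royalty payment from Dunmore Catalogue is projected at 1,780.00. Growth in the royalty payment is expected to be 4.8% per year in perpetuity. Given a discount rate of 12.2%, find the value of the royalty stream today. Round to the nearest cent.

Growing perpetuity: P = D₁ / (r − g) = 1,780.0000 / (0.122 − 0.048) = 24,054.05

24054.05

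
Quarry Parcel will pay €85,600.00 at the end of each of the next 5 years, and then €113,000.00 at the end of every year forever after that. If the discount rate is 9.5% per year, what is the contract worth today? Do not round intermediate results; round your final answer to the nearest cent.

€1084265.66

PV of 5-year annuity: €85,600.00 × [1 − (1+0.095)^−5] / 0.095 = 328679.07212
Perpetuity value at year 5: €113,000.00 / 0.095 = 1189473.68421
PV of perpetuity: 1189473.68421 / (1+0.095)^5 = 755586.59134
Total PV = 328679.07212 + 755586.59134 = 1084265.66346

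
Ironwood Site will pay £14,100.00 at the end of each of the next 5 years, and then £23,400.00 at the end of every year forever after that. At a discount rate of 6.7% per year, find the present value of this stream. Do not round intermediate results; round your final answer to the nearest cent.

£310813.63

PV of 5-year annuity: £14,100.00 × [1 − (1+0.067)^−5] / 0.067 = 58280.15352
Perpetuity value at year 5: £23,400.00 / 0.067 = 349253.73134
PV of perpetuity: 349253.73134 / (1+0.067)^5 = 252533.47656
Total PV = 58280.15352 + 252533.47656 = 310813.63008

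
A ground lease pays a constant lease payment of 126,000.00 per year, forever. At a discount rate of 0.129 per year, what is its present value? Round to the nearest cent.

976744.19

Level perpetuity: PV = C / r = 126,000.00 / 0.129 = 976,744.19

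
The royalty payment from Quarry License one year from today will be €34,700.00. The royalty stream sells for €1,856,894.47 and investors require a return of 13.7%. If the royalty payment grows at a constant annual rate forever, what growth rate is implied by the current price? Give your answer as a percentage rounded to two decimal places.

11.83%

P = D₁/(r−g) ⇒ g = r − D₁/P = 0.137 − €34,700.00/€1,856,894.47 = 0.118313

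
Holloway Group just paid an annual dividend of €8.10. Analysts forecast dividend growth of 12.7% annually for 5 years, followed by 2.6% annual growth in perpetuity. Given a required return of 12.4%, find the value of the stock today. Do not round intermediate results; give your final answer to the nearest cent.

€126.77

D_1 = 9.12870
D_2 = 10.28804
D_3 = 11.59463
D_4 = 13.06714
D_5 = 14.72667
Terminal value at year 5: TV = D_5×(1+g_2)/(r−g_2) = 15.10956/0.098 = 154.17923
P_0 = D_1/(1+r)^1 + D_2/(1+r)^2 + D_3/(1+r)^3 + D_4/(1+r)^4 + D_5/(1+r)^5 + TV/(1+r)^5
    = 8.12162 + 8.14330 + 8.16503 + 8.18682 + 8.20867 + 85.93980 = 126.76524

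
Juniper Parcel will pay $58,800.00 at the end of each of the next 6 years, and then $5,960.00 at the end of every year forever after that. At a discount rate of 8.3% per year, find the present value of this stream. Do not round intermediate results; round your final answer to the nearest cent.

$313872.90

PV of 6-year annuity: $58,800.00 × [1 − (1+0.083)^−6] / 0.083 = 269369.06332
Perpetuity value at year 6: $5,960.00 / 0.083 = 71807.22892
PV of perpetuity: 71807.22892 / (1+0.083)^6 = 44503.83406
Total PV = 269369.06332 + 44503.83406 = 313872.89739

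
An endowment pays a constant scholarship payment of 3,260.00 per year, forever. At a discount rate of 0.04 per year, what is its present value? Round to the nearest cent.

Level perpetuity: PV = C / r = 3,260.00 / 0.04 = 81,500.00

81500.00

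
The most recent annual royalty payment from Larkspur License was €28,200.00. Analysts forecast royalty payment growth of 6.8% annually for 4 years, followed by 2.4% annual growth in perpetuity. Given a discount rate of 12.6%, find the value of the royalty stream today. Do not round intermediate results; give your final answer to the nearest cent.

D_1 = 30117.60000
D_2 = 32165.59680
D_3 = 34352.85738
D_4 = 36688.85168
Terminal value at year 4: TV = D_4×(1+g_2)/(r−g_2) = 37569.38412/0.102 = 368327.29534
P_0 = D_1/(1+r)^1 + D_2/(1+r)^2 + D_3/(1+r)^3 + D_4/(1+r)^4 + TV/(1+r)^4
    = 26747.42451 + 25369.67085 + 24062.88496 + 22823.41132 + 229129.14889 = 328132.54053

€328132.54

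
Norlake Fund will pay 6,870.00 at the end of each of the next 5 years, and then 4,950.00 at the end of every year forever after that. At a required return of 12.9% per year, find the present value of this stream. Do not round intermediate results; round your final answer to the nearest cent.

PV of 5-year annuity: 6,870.00 × [1 − (1+0.129)^−5] / 0.129 = 24222.45275
Perpetuity value at year 5: 4,950.00 / 0.129 = 38372.09302
PV of perpetuity: 38372.09302 / (1+0.129)^5 = 20919.23405
Total PV = 24222.45275 + 20919.23405 = 45141.68681

45141.69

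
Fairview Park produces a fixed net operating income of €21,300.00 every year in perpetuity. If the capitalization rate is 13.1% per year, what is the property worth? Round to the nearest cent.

Level perpetuity: PV = C / r = €21,300.00 / 0.131 = €162,595.42

€162595.42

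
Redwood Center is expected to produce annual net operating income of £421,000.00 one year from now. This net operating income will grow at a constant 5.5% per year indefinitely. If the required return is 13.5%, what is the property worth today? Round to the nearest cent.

Growing perpetuity: P = D₁ / (r − g) = £421,000.0000 / (0.135 − 0.055) = £5,262,500.00

£5262500.00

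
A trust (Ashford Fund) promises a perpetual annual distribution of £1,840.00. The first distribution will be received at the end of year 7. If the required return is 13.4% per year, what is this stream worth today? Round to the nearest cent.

Value at end of year 6: C / r = £1,840.00 / 0.134 = £13,731.3433
Discount to today: PV = £13,731.3433 / (1 + 0.134)^6 = £13,731.3433 / 2.126563 = £6,457.06

£6457.06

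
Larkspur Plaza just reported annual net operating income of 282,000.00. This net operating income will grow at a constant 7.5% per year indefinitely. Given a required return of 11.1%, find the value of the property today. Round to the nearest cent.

8420833.33

D₁ = D₀ × (1 + g) = 282,000.00 × 1.075 = 303,150.0000
Growing perpetuity: P = D₁ / (r − g) = 303,150.0000 / (0.111 − 0.075) = 8,420,833.33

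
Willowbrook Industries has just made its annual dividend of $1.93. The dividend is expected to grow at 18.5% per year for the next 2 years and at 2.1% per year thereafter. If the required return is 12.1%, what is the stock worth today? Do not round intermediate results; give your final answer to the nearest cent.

D_1 = 2.28705
D_2 = 2.71015
Terminal value at year 2: TV = D_2×(1+g_2)/(r−g_2) = 2.76707/0.1 = 27.67067
P_0 = D_1/(1+r)^1 + D_2/(1+r)^2 + TV/(1+r)^2
    = 2.04019 + 2.15667 + 22.01955 = 26.21641

$26.22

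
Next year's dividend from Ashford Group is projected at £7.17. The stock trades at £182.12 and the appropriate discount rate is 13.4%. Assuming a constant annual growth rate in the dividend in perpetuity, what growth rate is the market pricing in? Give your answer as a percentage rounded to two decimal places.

9.46%

P = D₁/(r−g) ⇒ g = r − D₁/P = 0.134 − £7.17/£182.12 = 0.094630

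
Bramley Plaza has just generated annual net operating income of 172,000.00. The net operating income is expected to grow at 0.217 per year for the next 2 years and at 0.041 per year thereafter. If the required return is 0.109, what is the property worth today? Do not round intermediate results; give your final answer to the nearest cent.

3566824.11

D_1 = 209324.00000
D_2 = 254747.30800
Terminal value at year 2: TV = D_2×(1+g_2)/(r−g_2) = 265191.94763/0.068 = 3899881.58276
P_0 = D_1/(1+r)^1 + D_2/(1+r)^2 + TV/(1+r)^2
    = 188750.22543 + 207131.67209 + 3170942.21536 = 3566824.11287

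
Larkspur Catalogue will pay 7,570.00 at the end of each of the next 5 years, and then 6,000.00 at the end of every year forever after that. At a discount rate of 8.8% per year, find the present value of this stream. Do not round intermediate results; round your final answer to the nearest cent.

PV of 5-year annuity: 7,570.00 × [1 − (1+0.088)^−5] / 0.088 = 29598.09589
Perpetuity value at year 5: 6,000.00 / 0.088 = 68181.81818
PV of perpetuity: 68181.81818 / (1+0.088)^5 = 44722.29700
Total PV = 29598.09589 + 44722.29700 = 74320.39289

74320.39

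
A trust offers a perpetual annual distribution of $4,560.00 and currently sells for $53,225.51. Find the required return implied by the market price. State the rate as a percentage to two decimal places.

P = C/r ⇒ r = C/P = $4,560.00/$53,225.51 = 0.085673

8.57%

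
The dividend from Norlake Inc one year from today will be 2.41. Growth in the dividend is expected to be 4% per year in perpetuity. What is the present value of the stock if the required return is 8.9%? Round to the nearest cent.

49.18

Growing perpetuity: P = D₁ / (r − g) = 2.4100 / (0.089 − 0.04) = 49.18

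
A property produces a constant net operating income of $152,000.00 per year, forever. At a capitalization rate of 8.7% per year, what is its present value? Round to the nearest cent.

$1747126.44

Level perpetuity: PV = C / r = $152,000.00 / 0.087 = $1,747,126.44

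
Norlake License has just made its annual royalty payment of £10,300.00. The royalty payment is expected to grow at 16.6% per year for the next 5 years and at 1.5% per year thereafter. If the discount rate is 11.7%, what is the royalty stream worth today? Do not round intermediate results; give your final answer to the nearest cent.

£185724.15

D_1 = 12009.80000
D_2 = 14003.42680
D_3 = 16327.99565
D_4 = 19038.44293
D_5 = 22198.82445
Terminal value at year 5: TV = D_5×(1+g_2)/(r−g_2) = 22531.80682/0.102 = 220900.06685
P_0 = D_1/(1+r)^1 + D_2/(1+r)^2 + D_3/(1+r)^3 + D_4/(1+r)^4 + D_5/(1+r)^5 + TV/(1+r)^5
    = 10751.83527 + 11223.49143 + 11715.83797 + 12229.78251 + 12766.27253 + 127036.92759 = 185724.14730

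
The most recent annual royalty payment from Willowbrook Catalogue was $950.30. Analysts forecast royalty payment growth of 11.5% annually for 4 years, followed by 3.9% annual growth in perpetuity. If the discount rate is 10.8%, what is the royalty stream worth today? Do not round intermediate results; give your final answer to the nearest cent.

D_1 = 1059.58450
D_2 = 1181.43672
D_3 = 1317.30194
D_4 = 1468.79166
Terminal value at year 4: TV = D_4×(1+g_2)/(r−g_2) = 1526.07454/0.069 = 22117.02229
P_0 = D_1/(1+r)^1 + D_2/(1+r)^2 + D_3/(1+r)^3 + D_4/(1+r)^4 + TV/(1+r)^4
    = 956.30370 + 962.34533 + 968.42513 + 974.54334 + 14674.64534 = 18536.26284

$18536.26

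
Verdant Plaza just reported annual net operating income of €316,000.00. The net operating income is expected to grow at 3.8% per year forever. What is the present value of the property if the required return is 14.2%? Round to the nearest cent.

€3153923.08

D₁ = D₀ × (1 + g) = €316,000.00 × 1.038 = €328,008.0000
Growing perpetuity: P = D₁ / (r − g) = €328,008.0000 / (0.142 − 0.038) = €3,153,923.08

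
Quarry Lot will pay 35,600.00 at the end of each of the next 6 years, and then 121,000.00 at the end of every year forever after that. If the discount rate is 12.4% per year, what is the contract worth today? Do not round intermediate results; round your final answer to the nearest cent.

PV of 6-year annuity: 35,600.00 × [1 − (1+0.124)^−6] / 0.124 = 144722.85330
Perpetuity value at year 6: 121,000.00 / 0.124 = 975806.45161
PV of perpetuity: 975806.45161 / (1+0.124)^6 = 483911.36034
Total PV = 144722.85330 + 483911.36034 = 628634.21364

628634.21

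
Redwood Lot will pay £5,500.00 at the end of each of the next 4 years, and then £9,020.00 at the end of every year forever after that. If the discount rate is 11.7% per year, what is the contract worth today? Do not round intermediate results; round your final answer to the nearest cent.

PV of 4-year annuity: £5,500.00 × [1 − (1+0.117)^−4] / 0.117 = 16811.52362
Perpetuity value at year 4: £9,020.00 / 0.117 = 77094.01709
PV of perpetuity: 77094.01709 / (1+0.117)^4 = 49523.11835
Total PV = 16811.52362 + 49523.11835 = 66334.64197

£66334.64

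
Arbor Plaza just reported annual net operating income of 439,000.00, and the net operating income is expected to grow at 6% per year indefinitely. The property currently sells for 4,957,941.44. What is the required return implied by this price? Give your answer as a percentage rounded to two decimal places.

15.39%

D₁ = 439,000.00 × 1.06 = 465,340.0000
P = D₁/(r − g) ⇒ r = D₁/P + g = 465,340.0000/4,957,941.44 + 0.06 = 0.093858 + 0.06 = 0.153858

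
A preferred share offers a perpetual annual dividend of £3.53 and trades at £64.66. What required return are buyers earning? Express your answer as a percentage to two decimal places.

P = C/r ⇒ r = C/P = £3.53/£64.66 = 0.054593

5.46%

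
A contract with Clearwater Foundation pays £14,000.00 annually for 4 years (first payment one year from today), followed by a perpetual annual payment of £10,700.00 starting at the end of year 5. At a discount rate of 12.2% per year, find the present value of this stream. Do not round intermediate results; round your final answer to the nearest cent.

£97686.10

PV of 4-year annuity: £14,000.00 × [1 − (1+0.122)^−4] / 0.122 = 42344.39350
Perpetuity value at year 4: £10,700.00 / 0.122 = 87704.91803
PV of perpetuity: 87704.91803 / (1+0.122)^4 = 55341.70300
Total PV = 42344.39350 + 55341.70300 = 97686.09650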